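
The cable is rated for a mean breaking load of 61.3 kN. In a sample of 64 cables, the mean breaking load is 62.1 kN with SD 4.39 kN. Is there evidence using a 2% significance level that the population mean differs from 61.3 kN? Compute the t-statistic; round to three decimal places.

H0: μ = 61.3; H1: μ ≠ 61.3 (one-sample t-test, two-sided).
t = (x̄ − μ₀)/(s/√n) = (62.1 − 61.3)/(4.39/√64) = 1.458
df = n − 1 = 63
Two-sided p-value ≈ 0.150
Since p ≈ 0.150 > α = 0.02, fail to reject H0; the evidence is not statistically significant.

1.458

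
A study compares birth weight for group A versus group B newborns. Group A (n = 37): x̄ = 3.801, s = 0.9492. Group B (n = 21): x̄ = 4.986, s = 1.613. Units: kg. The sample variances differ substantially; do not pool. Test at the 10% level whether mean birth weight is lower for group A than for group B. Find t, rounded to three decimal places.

-3.078

Let group 1 = group A, group 2 = group B. H0: μ_1 = μ_2; H1: μ_1 < μ_2 (Welch's two-sample t-test, left-tailed).
t = (x̄_1 − x̄_2)/√(s_1²/n_1 + s_2²/n_2) = (3.801 − 4.986)/√(0.9492²/37 + 1.613²/21) = -3.078
Welch–Satterthwaite df ≈ 28.03
p-value = P(T ≤ -3.078) ≈ 0.0023
Since p ≈ 0.0023 < α = 0.1, reject H0; the data support H1.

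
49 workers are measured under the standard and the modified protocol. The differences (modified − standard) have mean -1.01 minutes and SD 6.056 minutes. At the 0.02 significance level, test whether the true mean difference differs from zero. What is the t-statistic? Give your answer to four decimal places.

H0: μ_d = 0; H1: μ_d ≠ 0 (paired t-test on the differences, two-sided).
t = d̄/(s_d/√n) = -1.01/(6.056/√49) = -1.1674
df = n − 1 = 48
Two-sided p-value ≈ 0.2488
Since p ≈ 0.2488 > α = 0.02, fail to reject H0; the evidence is not statistically significant.

-1.1674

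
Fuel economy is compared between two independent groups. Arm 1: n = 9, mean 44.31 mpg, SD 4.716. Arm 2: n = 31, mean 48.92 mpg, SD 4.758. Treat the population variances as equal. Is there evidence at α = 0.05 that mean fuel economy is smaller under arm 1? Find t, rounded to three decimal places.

-2.564

Let group 1 = arm 1, group 2 = arm 2. H0: μ_1 = μ_2; H1: μ_1 < μ_2 (two-sample pooled-variance t-test, left-tailed).
s_p² = [(9−1)·4.716² + (31−1)·4.758²]/(9+31−2) = 22.5548
t = (44.31 − 48.92)/√[22.5548·(1/9 + 1/31)] = -2.564
df = n₁ + n₂ − 2 = 38
p-value = P(T ≤ -2.564) ≈ 0.0072
Since p ≈ 0.0072 < α = 0.05, reject H0; the data support H1.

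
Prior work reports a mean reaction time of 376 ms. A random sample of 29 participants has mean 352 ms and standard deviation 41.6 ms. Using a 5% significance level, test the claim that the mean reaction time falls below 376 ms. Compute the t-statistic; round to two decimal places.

H0: μ = 376; H1: μ < 376 (one-sample t-test, left-tailed).
t = (x̄ − μ₀)/(s/√n) = (352 − 376)/(41.6/√29) = -3.11
df = n − 1 = 28
p-value = P(T ≤ -3.11) ≈ 0.002
Since p ≈ 0.002 < α = 0.05, reject H0; the evidence is statistically significant.

-3.11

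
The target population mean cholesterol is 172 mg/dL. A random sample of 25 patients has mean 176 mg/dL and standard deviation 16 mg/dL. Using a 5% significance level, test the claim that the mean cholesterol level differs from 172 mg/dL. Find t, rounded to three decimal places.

1.250

H0: μ = 172; H1: μ ≠ 172 (one-sample t-test, two-sided).
t = (x̄ − μ₀)/(s/√n) = (176 − 172)/(16/√25) = 1.250
df = n − 1 = 24
Two-sided p-value ≈ 0.2234
Since p ≈ 0.2234 > α = 0.05, fail to reject H0; the data do not provide sufficient evidence against H0.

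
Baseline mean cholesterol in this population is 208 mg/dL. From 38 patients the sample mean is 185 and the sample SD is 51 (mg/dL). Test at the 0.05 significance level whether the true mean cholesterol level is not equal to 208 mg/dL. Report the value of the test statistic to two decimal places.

H0: μ = 208; H1: μ ≠ 208 (one-sample t-test, two-sided).
t = (x̄ − μ₀)/(s/√n) = (185 − 208)/(51/√38) = -2.78
df = n − 1 = 37
Two-sided p-value ≈ 0.008
Since p ≈ 0.008 < α = 0.05, reject H0; the evidence is statistically significant.

-2.78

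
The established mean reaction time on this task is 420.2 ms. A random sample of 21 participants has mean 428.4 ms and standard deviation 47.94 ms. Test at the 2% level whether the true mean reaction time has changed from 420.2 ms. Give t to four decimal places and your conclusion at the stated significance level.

t = 0.7838; fail to reject H0

H0: μ = 420.2; H1: μ ≠ 420.2 (one-sample t-test, two-sided).
t = (x̄ − μ₀)/(s/√n) = (428.4 − 420.2)/(47.94/√21) = 0.7838
df = n − 1 = 20
Two-sided p-value ≈ 0.4423
Since p ≈ 0.4423 > α = 0.02, fail to reject H0; the evidence is not statistically significant.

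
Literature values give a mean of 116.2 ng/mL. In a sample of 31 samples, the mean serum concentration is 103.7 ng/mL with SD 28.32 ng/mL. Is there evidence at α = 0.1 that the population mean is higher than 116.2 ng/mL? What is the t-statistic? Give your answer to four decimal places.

-2.4575

H0: μ = 116.2; H1: μ > 116.2 (one-sample t-test, right-tailed).
t = (x̄ − μ₀)/(s/√n) = (103.7 − 116.2)/(28.32/√31) = -2.4575
df = n − 1 = 30
p-value = P(T ≥ -2.4575) ≈ 0.990
Since p ≈ 0.990 > α = 0.1, fail to reject H0; the evidence is not statistically significant.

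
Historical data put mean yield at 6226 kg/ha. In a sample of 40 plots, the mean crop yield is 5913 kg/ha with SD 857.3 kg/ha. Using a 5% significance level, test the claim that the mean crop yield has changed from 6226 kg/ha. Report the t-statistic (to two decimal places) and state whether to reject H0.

t = -2.31; reject H0

H0: μ = 6226; H1: μ ≠ 6226 (one-sample t-test, two-sided).
t = (x̄ − μ₀)/(s/√n) = (5913 − 6226)/(857.3/√40) = -2.31
df = n − 1 = 39
Two-sided p-value ≈ 0.026
Since p ≈ 0.026 < α = 0.05, reject H0; the evidence is statistically significant.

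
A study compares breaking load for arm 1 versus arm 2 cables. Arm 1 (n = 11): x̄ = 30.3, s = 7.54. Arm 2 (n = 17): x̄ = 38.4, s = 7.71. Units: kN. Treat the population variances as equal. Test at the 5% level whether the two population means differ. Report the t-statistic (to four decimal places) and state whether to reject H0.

Let group 1 = arm 1, group 2 = arm 2. H0: μ_1 = μ_2; H1: μ_1 ≠ μ_2 (two-sample pooled-variance t-test, two-sided).
s_p² = [(11−1)·7.54² + (17−1)·7.71²]/(11+17−2) = 58.447
t = (30.3 − 38.4)/√[58.447·(1/11 + 1/17)] = -2.7381
df = n₁ + n₂ − 2 = 26
Two-sided p-value ≈ 0.011
Since p ≈ 0.011 < α = 0.05, reject H0; the data support H1.

t = -2.7381; reject H0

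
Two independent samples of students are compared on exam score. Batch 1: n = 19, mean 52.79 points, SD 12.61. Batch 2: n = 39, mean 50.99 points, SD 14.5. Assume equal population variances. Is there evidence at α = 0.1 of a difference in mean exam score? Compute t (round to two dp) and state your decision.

t = 0.46; fail to reject H0

Let group 1 = batch 1, group 2 = batch 2. H0: μ_1 = μ_2; H1: μ_1 ≠ μ_2 (two-sample pooled-variance t-test, two-sided).
s_p² = [(19−1)·12.61² + (39−1)·14.5²]/(19+39−2) = 193.781
t = (52.79 − 50.99)/√[193.781·(1/19 + 1/39)] = 0.46
df = n₁ + n₂ − 2 = 56
Two-sided p-value ≈ 0.646
Since p ≈ 0.646 > α = 0.1, fail to reject H0; the evidence is not statistically significant.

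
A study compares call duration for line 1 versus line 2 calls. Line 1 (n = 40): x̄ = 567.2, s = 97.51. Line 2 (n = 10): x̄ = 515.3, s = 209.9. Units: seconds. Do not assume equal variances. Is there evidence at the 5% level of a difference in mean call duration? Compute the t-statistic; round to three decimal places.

Let group 1 = line 1, group 2 = line 2. H0: μ_1 = μ_2; H1: μ_1 ≠ μ_2 (Welch's two-sample t-test, two-sided).
t = (x̄_1 − x̄_2)/√(s_1²/n_1 + s_2²/n_2) = (567.2 − 515.3)/√(97.51²/40 + 209.9²/10) = 0.762
Welch–Satterthwaite df ≈ 9.99
Two-sided p-value ≈ 0.4639
Since p ≈ 0.4639 > α = 0.05, fail to reject H0; the evidence is not statistically significant.

0.762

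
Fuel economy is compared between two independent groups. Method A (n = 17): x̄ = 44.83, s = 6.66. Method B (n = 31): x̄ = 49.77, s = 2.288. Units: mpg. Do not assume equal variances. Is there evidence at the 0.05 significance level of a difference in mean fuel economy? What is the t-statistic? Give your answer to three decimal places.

Let group 1 = method A, group 2 = method B. H0: μ_1 = μ_2; H1: μ_1 ≠ μ_2 (Welch's two-sample t-test, two-sided).
t = (x̄_1 − x̄_2)/√(s_1²/n_1 + s_2²/n_2) = (44.83 − 49.77)/√(6.66²/17 + 2.288²/31) = -2.964
Welch–Satterthwaite df ≈ 18.10
Two-sided p-value ≈ 0.008
Since p ≈ 0.008 < α = 0.05, reject H0; the evidence is statistically significant.

-2.964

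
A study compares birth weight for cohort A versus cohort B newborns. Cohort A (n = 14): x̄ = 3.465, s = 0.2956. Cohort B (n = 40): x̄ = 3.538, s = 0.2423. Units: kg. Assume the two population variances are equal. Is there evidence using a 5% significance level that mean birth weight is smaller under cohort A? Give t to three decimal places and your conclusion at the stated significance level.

Let group 1 = cohort A, group 2 = cohort B. H0: μ_1 = μ_2; H1: μ_1 < μ_2 (two-sample pooled-variance t-test, left-tailed).
s_p² = [(14−1)·0.2956² + (40−1)·0.2423²]/(14+40−2) = 0.0658768
t = (3.465 − 3.538)/√[0.0658768·(1/14 + 1/40)] = -0.916
df = n₁ + n₂ − 2 = 52
p-value = P(T ≤ -0.916) ≈ 0.1820
Since p ≈ 0.1820 > α = 0.05, fail to reject H0; the data do not provide sufficient evidence against H0.

t = -0.916; fail to reject H0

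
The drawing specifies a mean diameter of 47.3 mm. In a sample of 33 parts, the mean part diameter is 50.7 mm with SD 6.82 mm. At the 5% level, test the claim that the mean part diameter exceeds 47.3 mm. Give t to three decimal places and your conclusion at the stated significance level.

H0: μ = 47.3; H1: μ > 47.3 (one-sample t-test, right-tailed).
t = (x̄ − μ₀)/(s/√n) = (50.7 − 47.3)/(6.82/√33) = 2.864
df = n − 1 = 32
p-value = P(T ≥ 2.864) ≈ 0.004
Since p ≈ 0.004 < α = 0.05, reject H0; the data support H1.

t = 2.864; reject H0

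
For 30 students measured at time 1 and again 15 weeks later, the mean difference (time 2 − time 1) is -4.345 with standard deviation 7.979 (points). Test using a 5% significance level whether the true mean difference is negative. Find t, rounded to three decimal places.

-2.983

H0: μ_d = 0; H1: μ_d < 0 (paired t-test on the differences, left-tailed).
t = d̄/(s_d/√n) = -4.345/(7.979/√30) = -2.983
df = n − 1 = 29
p-value = P(T ≤ -2.983) ≈ 0.0029
Since p ≈ 0.0029 < α = 0.05, reject H0; the evidence is statistically significant.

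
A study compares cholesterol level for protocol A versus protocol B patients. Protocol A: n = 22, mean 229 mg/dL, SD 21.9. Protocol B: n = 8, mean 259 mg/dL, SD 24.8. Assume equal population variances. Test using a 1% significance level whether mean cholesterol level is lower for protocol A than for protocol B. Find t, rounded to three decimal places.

-3.207

Let group 1 = protocol A, group 2 = protocol B. H0: μ_1 = μ_2; H1: μ_1 < μ_2 (two-sample pooled-variance t-test, left-tailed).
s_p² = [(22−1)·21.9² + (8−1)·24.8²]/(22+8−2) = 513.467
t = (229 − 259)/√[513.467·(1/22 + 1/8)] = -3.207
df = n₁ + n₂ − 2 = 28
p-value = P(T ≤ -3.207) ≈ 0.002
Since p ≈ 0.002 < α = 0.01, reject H0; the evidence is statistically significant.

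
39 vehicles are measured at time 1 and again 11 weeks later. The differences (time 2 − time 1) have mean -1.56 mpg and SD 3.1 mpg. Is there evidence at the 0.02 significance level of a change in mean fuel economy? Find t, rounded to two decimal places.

-3.14

H0: μ_d = 0; H1: μ_d ≠ 0 (paired t-test on the differences, two-sided).
t = d̄/(s_d/√n) = -1.56/(3.1/√39) = -3.14
df = n − 1 = 38
Two-sided p-value ≈ 0.0032
Since p ≈ 0.0032 < α = 0.02, reject H0; the evidence is statistically significant.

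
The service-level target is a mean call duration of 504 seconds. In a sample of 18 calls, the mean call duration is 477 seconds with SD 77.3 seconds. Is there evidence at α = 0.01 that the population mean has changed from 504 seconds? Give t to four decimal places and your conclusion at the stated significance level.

H0: μ = 504; H1: μ ≠ 504 (one-sample t-test, two-sided).
t = (x̄ − μ₀)/(s/√n) = (477 − 504)/(77.3/√18) = -1.4819
df = n − 1 = 17
Two-sided p-value ≈ 0.157
Since p ≈ 0.157 > α = 0.01, fail to reject H0; the evidence is not statistically significant.

t = -1.4819; fail to reject H0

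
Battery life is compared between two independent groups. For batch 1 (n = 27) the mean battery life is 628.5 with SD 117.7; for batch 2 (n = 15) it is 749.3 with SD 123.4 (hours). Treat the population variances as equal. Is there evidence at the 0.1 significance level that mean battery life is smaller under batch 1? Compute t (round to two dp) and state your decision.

Let group 1 = batch 1, group 2 = batch 2. H0: μ_1 = μ_2; H1: μ_1 < μ_2 (two-sample pooled-variance t-test, left-tailed).
s_p² = [(27−1)·117.7² + (15−1)·123.4²]/(27+15−2) = 14334.3
t = (628.5 − 749.3)/√[14334.3·(1/27 + 1/15)] = -3.13
df = n₁ + n₂ − 2 = 40
p-value = P(T ≤ -3.13) ≈ 0.002
Since p ≈ 0.002 < α = 0.1, reject H0; the data support H1.

t = -3.13; reject H0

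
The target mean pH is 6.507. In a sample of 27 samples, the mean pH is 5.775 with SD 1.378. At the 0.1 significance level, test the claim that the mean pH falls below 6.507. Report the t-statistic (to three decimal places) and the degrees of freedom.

H0: μ = 6.507; H1: μ < 6.507 (one-sample t-test, left-tailed).
t = (x̄ − μ₀)/(s/√n) = (5.775 − 6.507)/(1.378/√27) = -2.760
df = n − 1 = 26
p-value = P(T ≤ -2.760) ≈ 0.005
Since p ≈ 0.005 < α = 0.1, reject H0; the data support H1.

t = -2.760, df = 26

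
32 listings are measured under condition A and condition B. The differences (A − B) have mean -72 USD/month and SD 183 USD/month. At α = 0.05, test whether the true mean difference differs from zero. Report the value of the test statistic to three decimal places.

-2.226

H0: μ_d = 0; H1: μ_d ≠ 0 (paired t-test on the differences, two-sided).
t = d̄/(s_d/√n) = -72/(183/√32) = -2.226
df = n − 1 = 31
Two-sided p-value ≈ 0.033
Since p ≈ 0.033 < α = 0.05, reject H0; the data support H1.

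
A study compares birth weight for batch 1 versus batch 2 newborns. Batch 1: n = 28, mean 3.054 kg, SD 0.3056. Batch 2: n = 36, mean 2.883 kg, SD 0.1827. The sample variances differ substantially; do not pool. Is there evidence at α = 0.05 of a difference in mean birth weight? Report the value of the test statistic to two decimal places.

2.62

Let group 1 = batch 1, group 2 = batch 2. H0: μ_1 = μ_2; H1: μ_1 ≠ μ_2 (Welch's two-sample t-test, two-sided).
t = (x̄_1 − x̄_2)/√(s_1²/n_1 + s_2²/n_2) = (3.054 − 2.883)/√(0.3056²/28 + 0.1827²/36) = 2.62
Welch–Satterthwaite df ≈ 41.62
Two-sided p-value ≈ 0.012
Since p ≈ 0.012 < α = 0.05, reject H0; the data support H1.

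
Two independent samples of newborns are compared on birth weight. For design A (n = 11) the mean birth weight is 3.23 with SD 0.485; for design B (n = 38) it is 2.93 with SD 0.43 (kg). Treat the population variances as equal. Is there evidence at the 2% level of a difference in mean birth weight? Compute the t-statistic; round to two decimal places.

Let group 1 = design A, group 2 = design B. H0: μ_1 = μ_2; H1: μ_1 ≠ μ_2 (two-sample pooled-variance t-test, two-sided).
s_p² = [(11−1)·0.485² + (38−1)·0.43²]/(11+38−2) = 0.195607
t = (3.23 − 2.93)/√[0.195607·(1/11 + 1/38)] = 1.98
df = n₁ + n₂ − 2 = 47
Two-sided p-value ≈ 0.0534
Since p ≈ 0.0534 > α = 0.02, fail to reject H0; the evidence is not statistically significant.

1.98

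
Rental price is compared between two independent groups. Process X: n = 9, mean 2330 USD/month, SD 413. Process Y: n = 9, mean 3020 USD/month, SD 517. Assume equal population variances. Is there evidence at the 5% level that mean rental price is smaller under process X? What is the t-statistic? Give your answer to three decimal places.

-3.128

Let group 1 = process X, group 2 = process Y. H0: μ_1 = μ_2; H1: μ_1 < μ_2 (two-sample pooled-variance t-test, left-tailed).
s_p² = [(9−1)·413² + (9−1)·517²]/(9+9−2) = 218929
t = (2330 − 3020)/√[218929·(1/9 + 1/9)] = -3.128
df = n₁ + n₂ − 2 = 16
p-value = P(T ≤ -3.128) ≈ 0.0032
Since p ≈ 0.0032 < α = 0.05, reject H0; the evidence is statistically significant.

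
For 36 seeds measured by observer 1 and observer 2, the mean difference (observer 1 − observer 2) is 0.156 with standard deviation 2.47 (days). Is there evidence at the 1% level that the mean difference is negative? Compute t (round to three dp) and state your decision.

H0: μ_d = 0; H1: μ_d < 0 (paired t-test on the differences, left-tailed).
t = d̄/(s_d/√n) = 0.156/(2.47/√36) = 0.379
df = n − 1 = 35
p-value = P(T ≤ 0.379) ≈ 0.646
Since p ≈ 0.646 > α = 0.01, fail to reject H0; the data do not provide sufficient evidence against H0.

t = 0.379; fail to reject H0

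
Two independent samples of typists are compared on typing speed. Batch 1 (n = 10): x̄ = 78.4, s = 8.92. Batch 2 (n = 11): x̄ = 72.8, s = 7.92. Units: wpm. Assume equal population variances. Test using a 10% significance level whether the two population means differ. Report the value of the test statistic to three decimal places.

Let group 1 = batch 1, group 2 = batch 2. H0: μ_1 = μ_2; H1: μ_1 ≠ μ_2 (two-sample pooled-variance t-test, two-sided).
s_p² = [(10−1)·8.92² + (11−1)·7.92²]/(10+11−2) = 70.7032
t = (78.4 − 72.8)/√[70.7032·(1/10 + 1/11)] = 1.524
df = n₁ + n₂ − 2 = 19
Two-sided p-value ≈ 0.144
Since p ≈ 0.144 > α = 0.1, fail to reject H0; the data do not provide sufficient evidence against H0.

1.524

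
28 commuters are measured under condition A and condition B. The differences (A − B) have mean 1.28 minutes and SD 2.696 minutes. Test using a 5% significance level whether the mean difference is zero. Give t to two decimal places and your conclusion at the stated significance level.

t = 2.51; reject H0

H0: μ_d = 0; H1: μ_d ≠ 0 (paired t-test on the differences, two-sided).
t = d̄/(s_d/√n) = 1.28/(2.696/√28) = 2.51
df = n − 1 = 27
Two-sided p-value ≈ 0.0183
Since p ≈ 0.0183 < α = 0.05, reject H0; the evidence is statistically significant.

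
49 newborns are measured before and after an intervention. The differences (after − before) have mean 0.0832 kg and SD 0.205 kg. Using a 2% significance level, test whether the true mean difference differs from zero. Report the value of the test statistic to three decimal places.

2.841

H0: μ_d = 0; H1: μ_d ≠ 0 (paired t-test on the differences, two-sided).
t = d̄/(s_d/√n) = 0.0832/(0.205/√49) = 2.841
df = n − 1 = 48
Two-sided p-value ≈ 0.007
Since p ≈ 0.007 < α = 0.02, reject H0; the data support H1.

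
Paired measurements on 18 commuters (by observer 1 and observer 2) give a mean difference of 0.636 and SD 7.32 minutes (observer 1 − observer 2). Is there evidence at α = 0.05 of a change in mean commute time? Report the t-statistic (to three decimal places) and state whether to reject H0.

t = 0.369; fail to reject H0

H0: μ_d = 0; H1: μ_d ≠ 0 (paired t-test on the differences, two-sided).
t = d̄/(s_d/√n) = 0.636/(7.32/√18) = 0.369
df = n − 1 = 17
Two-sided p-value ≈ 0.717
Since p ≈ 0.717 > α = 0.05, fail to reject H0; the data do not provide sufficient evidence against H0.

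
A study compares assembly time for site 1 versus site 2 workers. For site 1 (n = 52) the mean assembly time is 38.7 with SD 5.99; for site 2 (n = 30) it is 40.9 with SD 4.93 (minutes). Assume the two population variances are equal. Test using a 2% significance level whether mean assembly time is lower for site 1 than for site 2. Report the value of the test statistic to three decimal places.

Let group 1 = site 1, group 2 = site 2. H0: μ_1 = μ_2; H1: μ_1 < μ_2 (two-sample pooled-variance t-test, left-tailed).
s_p² = [(52−1)·5.99² + (30−1)·4.93²]/(52+30−2) = 31.6841
t = (38.7 − 40.9)/√[31.6841·(1/52 + 1/30)] = -1.705
df = n₁ + n₂ − 2 = 80
p-value = P(T ≤ -1.705) ≈ 0.046
Since p ≈ 0.046 > α = 0.02, fail to reject H0; the data do not provide sufficient evidence against H0.

-1.705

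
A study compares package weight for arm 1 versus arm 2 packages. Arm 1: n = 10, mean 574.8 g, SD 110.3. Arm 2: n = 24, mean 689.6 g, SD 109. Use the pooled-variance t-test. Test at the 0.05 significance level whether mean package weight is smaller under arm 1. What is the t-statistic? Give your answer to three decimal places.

-2.789

Let group 1 = arm 1, group 2 = arm 2. H0: μ_1 = μ_2; H1: μ_1 < μ_2 (two-sample pooled-variance t-test, left-tailed).
s_p² = [(10−1)·110.3² + (24−1)·109²]/(10+24−2) = 11961.2
t = (574.8 − 689.6)/√[11961.2·(1/10 + 1/24)] = -2.789
df = n₁ + n₂ − 2 = 32
p-value = P(T ≤ -2.789) ≈ 0.004
Since p ≈ 0.004 < α = 0.05, reject H0; the evidence is statistically significant.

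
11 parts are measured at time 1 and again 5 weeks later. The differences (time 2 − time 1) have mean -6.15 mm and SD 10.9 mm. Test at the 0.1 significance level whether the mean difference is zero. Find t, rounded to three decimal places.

H0: μ_d = 0; H1: μ_d ≠ 0 (paired t-test on the differences, two-sided).
t = d̄/(s_d/√n) = -6.15/(10.9/√11) = -1.871
df = n − 1 = 10
Two-sided p-value ≈ 0.091
Since p ≈ 0.091 < α = 0.1, reject H0; the evidence is statistically significant.

-1.871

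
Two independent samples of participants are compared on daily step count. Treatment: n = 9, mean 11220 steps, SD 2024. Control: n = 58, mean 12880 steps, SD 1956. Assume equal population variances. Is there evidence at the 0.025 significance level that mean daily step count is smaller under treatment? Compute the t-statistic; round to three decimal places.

-2.359

Let group 1 = treatment, group 2 = control. H0: μ_1 = μ_2; H1: μ_1 < μ_2 (two-sample pooled-variance t-test, left-tailed).
s_p² = [(9−1)·2024² + (58−1)·1956²]/(9+58−2) = 3859250
t = (11220 − 12880)/√[3859250·(1/9 + 1/58)] = -2.359
df = n₁ + n₂ − 2 = 65
p-value = P(T ≤ -2.359) ≈ 0.011
Since p ≈ 0.011 < α = 0.025, reject H0; the evidence is statistically significant.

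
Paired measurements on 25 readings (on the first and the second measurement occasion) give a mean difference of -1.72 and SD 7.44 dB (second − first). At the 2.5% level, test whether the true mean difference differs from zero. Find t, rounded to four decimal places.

-1.1559

H0: μ_d = 0; H1: μ_d ≠ 0 (paired t-test on the differences, two-sided).
t = d̄/(s_d/√n) = -1.72/(7.44/√25) = -1.1559
df = n − 1 = 24
Two-sided p-value ≈ 0.2591
Since p ≈ 0.2591 > α = 0.025, fail to reject H0; the data do not provide sufficient evidence against H0.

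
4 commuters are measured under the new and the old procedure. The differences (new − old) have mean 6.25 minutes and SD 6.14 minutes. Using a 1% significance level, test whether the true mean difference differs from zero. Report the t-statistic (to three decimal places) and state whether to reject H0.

H0: μ_d = 0; H1: μ_d ≠ 0 (paired t-test on the differences, two-sided).
t = d̄/(s_d/√n) = 6.25/(6.14/√4) = 2.036
df = n − 1 = 3
Two-sided p-value ≈ 0.135
Since p ≈ 0.135 > α = 0.01, fail to reject H0; the evidence is not statistically significant.

t = 2.036; fail to reject H0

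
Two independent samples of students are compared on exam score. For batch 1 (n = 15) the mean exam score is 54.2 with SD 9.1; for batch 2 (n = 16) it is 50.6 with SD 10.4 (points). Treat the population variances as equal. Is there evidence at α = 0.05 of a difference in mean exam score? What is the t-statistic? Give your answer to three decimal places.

Let group 1 = batch 1, group 2 = batch 2. H0: μ_1 = μ_2; H1: μ_1 ≠ μ_2 (two-sample pooled-variance t-test, two-sided).
s_p² = [(15−1)·9.1² + (16−1)·10.4²]/(15+16−2) = 95.9221
t = (54.2 − 50.6)/√[95.9221·(1/15 + 1/16)] = 1.023
df = n₁ + n₂ − 2 = 29
Two-sided p-value ≈ 0.315
Since p ≈ 0.315 > α = 0.05, fail to reject H0; the evidence is not statistically significant.

1.023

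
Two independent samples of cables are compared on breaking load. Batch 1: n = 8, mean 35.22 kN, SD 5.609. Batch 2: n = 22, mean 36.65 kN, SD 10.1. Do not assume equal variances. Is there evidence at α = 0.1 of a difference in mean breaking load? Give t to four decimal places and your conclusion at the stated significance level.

Let group 1 = batch 1, group 2 = batch 2. H0: μ_1 = μ_2; H1: μ_1 ≠ μ_2 (Welch's two-sample t-test, two-sided).
t = (x̄_1 − x̄_2)/√(s_1²/n_1 + s_2²/n_2) = (35.22 − 36.65)/√(5.609²/8 + 10.1²/22) = -0.4885
Welch–Satterthwaite df ≈ 22.71
Two-sided p-value ≈ 0.6299
Since p ≈ 0.6299 > α = 0.1, fail to reject H0; the data do not provide sufficient evidence against H0.

t = -0.4885; fail to reject H0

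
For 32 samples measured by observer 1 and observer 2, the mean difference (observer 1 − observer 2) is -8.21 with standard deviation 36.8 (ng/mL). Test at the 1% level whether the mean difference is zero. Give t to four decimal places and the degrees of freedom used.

t = -1.2620, df = 31

H0: μ_d = 0; H1: μ_d ≠ 0 (paired t-test on the differences, two-sided).
t = d̄/(s_d/√n) = -8.21/(36.8/√32) = -1.2620
df = n − 1 = 31
Two-sided p-value ≈ 0.2164
Since p ≈ 0.2164 > α = 0.01, fail to reject H0; the evidence is not statistically significant.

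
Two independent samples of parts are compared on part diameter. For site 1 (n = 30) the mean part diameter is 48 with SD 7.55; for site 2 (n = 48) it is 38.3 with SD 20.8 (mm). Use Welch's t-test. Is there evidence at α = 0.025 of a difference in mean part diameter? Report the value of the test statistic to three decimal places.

2.936

Let group 1 = site 1, group 2 = site 2. H0: μ_1 = μ_2; H1: μ_1 ≠ μ_2 (Welch's two-sample t-test, two-sided).
t = (x̄_1 − x̄_2)/√(s_1²/n_1 + s_2²/n_2) = (48 − 38.3)/√(7.55²/30 + 20.8²/48) = 2.936
Welch–Satterthwaite df ≈ 64.28
Two-sided p-value ≈ 0.0046
Since p ≈ 0.0046 < α = 0.025, reject H0; the evidence is statistically significant.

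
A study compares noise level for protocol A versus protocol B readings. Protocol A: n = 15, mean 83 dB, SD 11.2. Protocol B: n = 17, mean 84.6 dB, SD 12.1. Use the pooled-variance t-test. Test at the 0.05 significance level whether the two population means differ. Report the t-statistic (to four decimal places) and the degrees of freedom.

Let group 1 = protocol A, group 2 = protocol B. H0: μ_1 = μ_2; H1: μ_1 ≠ μ_2 (two-sample pooled-variance t-test, two-sided).
s_p² = [(15−1)·11.2² + (17−1)·12.1²]/(15+17−2) = 136.624
t = (83 − 84.6)/√[136.624·(1/15 + 1/17)] = -0.3864
df = n₁ + n₂ − 2 = 30
Two-sided p-value ≈ 0.702
Since p ≈ 0.702 > α = 0.05, fail to reject H0; the evidence is not statistically significant.

t = -0.3864, df = 30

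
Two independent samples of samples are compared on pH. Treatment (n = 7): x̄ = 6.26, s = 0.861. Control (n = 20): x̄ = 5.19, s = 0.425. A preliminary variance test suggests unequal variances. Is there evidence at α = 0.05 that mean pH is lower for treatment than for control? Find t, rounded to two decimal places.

Let group 1 = treatment, group 2 = control. H0: μ_1 = μ_2; H1: μ_1 < μ_2 (Welch's two-sample t-test, left-tailed).
t = (x̄_1 − x̄_2)/√(s_1²/n_1 + s_2²/n_2) = (6.26 − 5.19)/√(0.861²/7 + 0.425²/20) = 3.16
Welch–Satterthwaite df ≈ 7.05
p-value = P(T ≤ 3.16) ≈ 0.992
Since p ≈ 0.992 > α = 0.05, fail to reject H0; the evidence is not statistically significant.

3.16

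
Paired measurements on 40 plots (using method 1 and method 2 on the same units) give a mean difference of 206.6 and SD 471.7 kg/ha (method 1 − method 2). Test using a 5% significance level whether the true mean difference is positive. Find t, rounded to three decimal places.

H0: μ_d = 0; H1: μ_d > 0 (paired t-test on the differences, right-tailed).
t = d̄/(s_d/√n) = 206.6/(471.7/√40) = 2.770
df = n − 1 = 39
p-value = P(T ≥ 2.770) ≈ 0.0043
Since p ≈ 0.0043 < α = 0.05, reject H0; the data support H1.

2.770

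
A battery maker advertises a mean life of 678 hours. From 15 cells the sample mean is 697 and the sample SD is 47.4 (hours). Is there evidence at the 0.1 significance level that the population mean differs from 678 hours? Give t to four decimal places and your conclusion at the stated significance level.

t = 1.5525; fail to reject H0

H0: μ = 678; H1: μ ≠ 678 (one-sample t-test, two-sided).
t = (x̄ − μ₀)/(s/√n) = (697 − 678)/(47.4/√15) = 1.5525
df = n − 1 = 14
Two-sided p-value ≈ 0.1429
Since p ≈ 0.1429 > α = 0.1, fail to reject H0; the data do not provide sufficient evidence against H0.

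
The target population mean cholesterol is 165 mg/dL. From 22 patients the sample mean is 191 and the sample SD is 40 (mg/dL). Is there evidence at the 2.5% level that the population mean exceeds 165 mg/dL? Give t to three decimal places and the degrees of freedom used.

H0: μ = 165; H1: μ > 165 (one-sample t-test, right-tailed).
t = (x̄ − μ₀)/(s/√n) = (191 − 165)/(40/√22) = 3.049
df = n − 1 = 21
p-value = P(T ≥ 3.049) ≈ 0.0031
Since p ≈ 0.0031 < α = 0.025, reject H0; the data support H1.

t = 3.049, df = 21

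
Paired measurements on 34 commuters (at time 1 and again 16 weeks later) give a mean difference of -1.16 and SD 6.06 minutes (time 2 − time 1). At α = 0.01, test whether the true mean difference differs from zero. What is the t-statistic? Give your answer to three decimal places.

H0: μ_d = 0; H1: μ_d ≠ 0 (paired t-test on the differences, two-sided).
t = d̄/(s_d/√n) = -1.16/(6.06/√34) = -1.116
df = n − 1 = 33
Two-sided p-value ≈ 0.2724
Since p ≈ 0.2724 > α = 0.01, fail to reject H0; the evidence is not statistically significant.

-1.116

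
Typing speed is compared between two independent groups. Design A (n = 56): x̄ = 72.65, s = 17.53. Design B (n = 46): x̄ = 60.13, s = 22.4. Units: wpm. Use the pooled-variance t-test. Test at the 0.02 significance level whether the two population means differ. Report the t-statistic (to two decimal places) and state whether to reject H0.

Let group 1 = design A, group 2 = design B. H0: μ_1 = μ_2; H1: μ_1 ≠ μ_2 (two-sample pooled-variance t-test, two-sided).
s_p² = [(56−1)·17.53² + (46−1)·22.4²]/(56+46−2) = 394.807
t = (72.65 − 60.13)/√[394.807·(1/56 + 1/46)] = 3.17
df = n₁ + n₂ − 2 = 100
Two-sided p-value ≈ 0.002
Since p ≈ 0.002 < α = 0.02, reject H0; the evidence is statistically significant.

t = 3.17; reject H0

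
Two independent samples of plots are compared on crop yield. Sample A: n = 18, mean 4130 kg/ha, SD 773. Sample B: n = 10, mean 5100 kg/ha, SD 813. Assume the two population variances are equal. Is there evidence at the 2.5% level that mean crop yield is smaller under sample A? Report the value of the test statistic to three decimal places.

Let group 1 = sample A, group 2 = sample B. H0: μ_1 = μ_2; H1: μ_1 < μ_2 (two-sample pooled-variance t-test, left-tailed).
s_p² = [(18−1)·773² + (10−1)·813²]/(18+10−2) = 619489
t = (4130 − 5100)/√[619489·(1/18 + 1/10)] = -3.125
df = n₁ + n₂ − 2 = 26
p-value = P(T ≤ -3.125) ≈ 0.002
Since p ≈ 0.002 < α = 0.025, reject H0; the evidence is statistically significant.

-3.125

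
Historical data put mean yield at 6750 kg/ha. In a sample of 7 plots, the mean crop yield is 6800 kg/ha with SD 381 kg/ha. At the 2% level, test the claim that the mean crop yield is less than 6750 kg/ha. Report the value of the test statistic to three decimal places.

0.347

H0: μ = 6750; H1: μ < 6750 (one-sample t-test, left-tailed).
t = (x̄ − μ₀)/(s/√n) = (6800 − 6750)/(381/√7) = 0.347
df = n − 1 = 6
p-value = P(T ≤ 0.347) ≈ 0.6299
Since p ≈ 0.6299 > α = 0.02, fail to reject H0; the data do not provide sufficient evidence against H0.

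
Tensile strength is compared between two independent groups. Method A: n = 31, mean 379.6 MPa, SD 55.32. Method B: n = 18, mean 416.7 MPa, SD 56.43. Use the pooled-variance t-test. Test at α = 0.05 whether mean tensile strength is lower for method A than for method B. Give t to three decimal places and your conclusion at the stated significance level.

Let group 1 = method A, group 2 = method B. H0: μ_1 = μ_2; H1: μ_1 < μ_2 (two-sample pooled-variance t-test, left-tailed).
s_p² = [(31−1)·55.32² + (18−1)·56.43²]/(31+18−2) = 3105.17
t = (379.6 − 416.7)/√[3105.17·(1/31 + 1/18)] = -2.247
df = n₁ + n₂ − 2 = 47
p-value = P(T ≤ -2.247) ≈ 0.015
Since p ≈ 0.015 < α = 0.05, reject H0; the evidence is statistically significant.

t = -2.247; reject H0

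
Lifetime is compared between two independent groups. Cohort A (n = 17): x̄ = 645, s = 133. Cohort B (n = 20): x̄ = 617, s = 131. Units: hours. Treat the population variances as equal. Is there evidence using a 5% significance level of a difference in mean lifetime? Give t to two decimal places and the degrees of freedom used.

Let group 1 = cohort A, group 2 = cohort B. H0: μ_1 = μ_2; H1: μ_1 ≠ μ_2 (two-sample pooled-variance t-test, two-sided).
s_p² = [(17−1)·133² + (20−1)·131²]/(17+20−2) = 17402.4
t = (645 − 617)/√[17402.4·(1/17 + 1/20)] = 0.64
df = n₁ + n₂ − 2 = 35
Two-sided p-value ≈ 0.524
Since p ≈ 0.524 > α = 0.05, fail to reject H0; the data do not provide sufficient evidence against H0.

t = 0.64, df = 35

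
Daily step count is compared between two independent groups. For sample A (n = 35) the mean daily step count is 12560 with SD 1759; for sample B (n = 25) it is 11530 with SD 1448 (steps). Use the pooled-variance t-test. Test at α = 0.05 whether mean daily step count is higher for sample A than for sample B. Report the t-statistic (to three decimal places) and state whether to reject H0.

Let group 1 = sample A, group 2 = sample B. H0: μ_1 = μ_2; H1: μ_1 > μ_2 (two-sample pooled-variance t-test, right-tailed).
s_p² = [(35−1)·1759² + (25−1)·1448²]/(35+25−2) = 2681370
t = (12560 − 11530)/√[2681370·(1/35 + 1/25)] = 2.402
df = n₁ + n₂ − 2 = 58
p-value = P(T ≥ 2.402) ≈ 0.010
Since p ≈ 0.010 < α = 0.05, reject H0; the evidence is statistically significant.

t = 2.402; reject H0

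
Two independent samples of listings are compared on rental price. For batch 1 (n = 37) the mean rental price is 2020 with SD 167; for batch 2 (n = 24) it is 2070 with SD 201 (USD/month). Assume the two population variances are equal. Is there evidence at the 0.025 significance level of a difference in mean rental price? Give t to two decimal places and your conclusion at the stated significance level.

Let group 1 = batch 1, group 2 = batch 2. H0: μ_1 = μ_2; H1: μ_1 ≠ μ_2 (two-sample pooled-variance t-test, two-sided).
s_p² = [(37−1)·167² + (24−1)·201²]/(37+24−2) = 32766.6
t = (2020 − 2070)/√[32766.6·(1/37 + 1/24)] = -1.05
df = n₁ + n₂ − 2 = 59
Two-sided p-value ≈ 0.296
Since p ≈ 0.296 > α = 0.025, fail to reject H0; the evidence is not statistically significant.

t = -1.05; fail to reject H0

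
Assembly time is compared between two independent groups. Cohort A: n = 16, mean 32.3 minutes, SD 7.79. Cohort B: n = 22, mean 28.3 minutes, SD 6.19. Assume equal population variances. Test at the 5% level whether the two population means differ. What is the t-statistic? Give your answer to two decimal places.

Let group 1 = cohort A, group 2 = cohort B. H0: μ_1 = μ_2; H1: μ_1 ≠ μ_2 (two-sample pooled-variance t-test, two-sided).
s_p² = [(16−1)·7.79² + (22−1)·6.19²]/(16+22−2) = 47.6361
t = (32.3 − 28.3)/√[47.6361·(1/16 + 1/22)] = 1.76
df = n₁ + n₂ − 2 = 36
Two-sided p-value ≈ 0.0862
Since p ≈ 0.0862 > α = 0.05, fail to reject H0; the data do not provide sufficient evidence against H0.

1.76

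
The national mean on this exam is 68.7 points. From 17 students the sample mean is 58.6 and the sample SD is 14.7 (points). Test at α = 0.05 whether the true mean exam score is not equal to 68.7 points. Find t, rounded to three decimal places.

H0: μ = 68.7; H1: μ ≠ 68.7 (one-sample t-test, two-sided).
t = (x̄ − μ₀)/(s/√n) = (58.6 − 68.7)/(14.7/√17) = -2.833
df = n − 1 = 16
Two-sided p-value ≈ 0.0120
Since p ≈ 0.0120 < α = 0.05, reject H0; the data support H1.

-2.833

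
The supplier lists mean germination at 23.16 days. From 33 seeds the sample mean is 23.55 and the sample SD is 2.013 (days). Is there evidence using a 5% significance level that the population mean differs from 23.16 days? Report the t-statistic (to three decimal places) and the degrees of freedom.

t = 1.113, df = 32

H0: μ = 23.16; H1: μ ≠ 23.16 (one-sample t-test, two-sided).
t = (x̄ − μ₀)/(s/√n) = (23.55 − 23.16)/(2.013/√33) = 1.113
df = n − 1 = 32
Two-sided p-value ≈ 0.2740
Since p ≈ 0.2740 > α = 0.05, fail to reject H0; the evidence is not statistically significant.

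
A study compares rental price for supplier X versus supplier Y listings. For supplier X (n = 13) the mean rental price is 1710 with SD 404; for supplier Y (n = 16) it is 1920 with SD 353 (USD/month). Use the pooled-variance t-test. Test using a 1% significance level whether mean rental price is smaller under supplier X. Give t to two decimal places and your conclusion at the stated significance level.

Let group 1 = supplier X, group 2 = supplier Y. H0: μ_1 = μ_2; H1: μ_1 < μ_2 (two-sample pooled-variance t-test, left-tailed).
s_p² = [(13−1)·404² + (16−1)·353²]/(13+16−2) = 141768
t = (1710 − 1920)/√[141768·(1/13 + 1/16)] = -1.49
df = n₁ + n₂ − 2 = 27
p-value = P(T ≤ -1.49) ≈ 0.073
Since p ≈ 0.073 > α = 0.01, fail to reject H0; the data do not provide sufficient evidence against H0.

t = -1.49; fail to reject H0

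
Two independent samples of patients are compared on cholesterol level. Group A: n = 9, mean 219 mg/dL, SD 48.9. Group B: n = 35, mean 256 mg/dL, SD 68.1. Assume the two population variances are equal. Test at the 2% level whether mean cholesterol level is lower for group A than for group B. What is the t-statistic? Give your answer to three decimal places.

Let group 1 = group A, group 2 = group B. H0: μ_1 = μ_2; H1: μ_1 < μ_2 (two-sample pooled-variance t-test, left-tailed).
s_p² = [(9−1)·48.9² + (35−1)·68.1²]/(9+35−2) = 4209.72
t = (219 − 256)/√[4209.72·(1/9 + 1/35)] = -1.526
df = n₁ + n₂ − 2 = 42
p-value = P(T ≤ -1.526) ≈ 0.067
Since p ≈ 0.067 > α = 0.02, fail to reject H0; the data do not provide sufficient evidence against H0.

-1.526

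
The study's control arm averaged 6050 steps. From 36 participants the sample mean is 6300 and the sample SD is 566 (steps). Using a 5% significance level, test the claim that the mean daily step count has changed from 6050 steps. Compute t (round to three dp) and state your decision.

t = 2.650; reject H0

H0: μ = 6050; H1: μ ≠ 6050 (one-sample t-test, two-sided).
t = (x̄ − μ₀)/(s/√n) = (6300 − 6050)/(566/√36) = 2.650
df = n − 1 = 35
Two-sided p-value ≈ 0.0120
Since p ≈ 0.0120 < α = 0.05, reject H0; the data support H1.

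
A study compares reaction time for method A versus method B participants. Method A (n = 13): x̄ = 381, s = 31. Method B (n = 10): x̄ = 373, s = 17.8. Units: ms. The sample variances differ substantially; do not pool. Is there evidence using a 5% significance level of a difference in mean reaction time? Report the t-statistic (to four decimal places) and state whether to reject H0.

t = 0.7785; fail to reject H0

Let group 1 = method A, group 2 = method B. H0: μ_1 = μ_2; H1: μ_1 ≠ μ_2 (Welch's two-sample t-test, two-sided).
t = (x̄_1 − x̄_2)/√(s_1²/n_1 + s_2²/n_2) = (381 − 373)/√(31²/13 + 17.8²/10) = 0.7785
Welch–Satterthwaite df ≈ 19.67
Two-sided p-value ≈ 0.446
Since p ≈ 0.446 > α = 0.05, fail to reject H0; the data do not provide sufficient evidence against H0.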